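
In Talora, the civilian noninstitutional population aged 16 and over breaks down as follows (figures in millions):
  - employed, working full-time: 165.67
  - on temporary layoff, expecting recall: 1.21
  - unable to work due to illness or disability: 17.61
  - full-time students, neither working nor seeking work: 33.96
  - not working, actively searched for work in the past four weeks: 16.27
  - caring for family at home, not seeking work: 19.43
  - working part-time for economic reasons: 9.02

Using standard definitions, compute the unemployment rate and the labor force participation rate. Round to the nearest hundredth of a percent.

Employed = 165.67 + 9.02 = 174.69 million (anyone who worked, including part-time for economic reasons, counts as employed).
Unemployed = 1.21 + 16.27 = 17.48 million (jobless and actively searching, or on temporary layoff).
Labor force = 174.69 + 17.48 = 192.17 million.
Not in labor force = 17.61 + 33.96 + 19.43 = 71.00 million (those not working and not actively searching are outside the labor force).
Civilian working-age population = 192.17 + 71.00 = 263.17 million.
Unemployment rate = 17.48 / 192.17 = 9.10%.
Labor force participation rate = 192.17 / 263.17 = 73.02%.

Unemployment rate ≈ 9.10%; labor force participation rate ≈ 73.02%.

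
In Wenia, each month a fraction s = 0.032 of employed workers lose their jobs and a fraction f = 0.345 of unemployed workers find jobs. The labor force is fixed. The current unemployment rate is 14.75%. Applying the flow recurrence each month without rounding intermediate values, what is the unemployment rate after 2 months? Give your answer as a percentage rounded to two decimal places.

With a fixed labor force, u_{t+1} = u_t + s·(1−u_t) − f·u_t = u_t·(1−s−f) + s.
Here 1−s−f = 0.623 and s = 0.032.
u_1 = 0.147500 × 0.623 + 0.032 = 0.123892.
u_2 = 0.123892 × 0.623 + 0.032 = 0.109185.

Unemployment rate after two months ≈ 10.92%.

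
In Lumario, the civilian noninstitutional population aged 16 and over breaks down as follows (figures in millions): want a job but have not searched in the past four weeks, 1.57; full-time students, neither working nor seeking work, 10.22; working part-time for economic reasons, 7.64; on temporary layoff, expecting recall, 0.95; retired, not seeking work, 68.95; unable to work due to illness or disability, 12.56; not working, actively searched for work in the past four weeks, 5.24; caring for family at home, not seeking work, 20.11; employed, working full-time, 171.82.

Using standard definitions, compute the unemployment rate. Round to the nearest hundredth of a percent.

Employed = 7.64 + 171.82 = 179.46 million (anyone who worked, including part-time for economic reasons, counts as employed).
Unemployed = 0.95 + 5.24 = 6.19 million (jobless and actively searching, or on temporary layoff).
Labor force = 179.46 + 6.19 = 185.65 million.
Unemployment rate = 6.19 / 185.65 = 3.33%.

Unemployment rate ≈ 3.33%.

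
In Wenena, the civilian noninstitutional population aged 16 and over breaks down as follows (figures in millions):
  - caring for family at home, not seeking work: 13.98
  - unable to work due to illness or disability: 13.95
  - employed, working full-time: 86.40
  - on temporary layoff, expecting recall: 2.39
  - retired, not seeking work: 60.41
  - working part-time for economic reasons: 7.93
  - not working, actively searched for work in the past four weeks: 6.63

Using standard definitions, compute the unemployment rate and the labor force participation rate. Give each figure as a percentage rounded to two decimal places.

Unemployment rate ≈ 8.73%; labor force participation rate ≈ 53.92%.

Employed = 86.40 + 7.93 = 94.33 million (anyone who worked, including part-time for economic reasons, counts as employed).
Unemployed = 2.39 + 6.63 = 9.02 million (jobless and actively searching, or on temporary layoff).
Labor force = 94.33 + 9.02 = 103.35 million.
Not in labor force = 13.98 + 13.95 + 60.41 = 88.34 million (those not working and not actively searching are outside the labor force).
Civilian working-age population = 103.35 + 88.34 = 191.69 million.
Unemployment rate = 9.02 / 103.35 = 8.73%.
Labor force participation rate = 103.35 / 191.69 = 53.92%.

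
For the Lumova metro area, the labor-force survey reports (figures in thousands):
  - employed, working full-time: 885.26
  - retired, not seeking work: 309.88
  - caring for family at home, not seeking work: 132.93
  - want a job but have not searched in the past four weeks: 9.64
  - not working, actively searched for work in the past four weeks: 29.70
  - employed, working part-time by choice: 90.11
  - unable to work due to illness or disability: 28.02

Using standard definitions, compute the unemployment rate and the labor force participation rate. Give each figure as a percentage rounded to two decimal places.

Unemployment rate ≈ 2.96%; labor force participation rate ≈ 67.66%.

Employed = 885.26 + 90.11 = 975.37 thousand.
Unemployed = 29.70 thousand.
Labor force = 975.37 + 29.70 = 1,005.07 thousand.
Not in labor force = 309.88 + 132.93 + 9.64 + 28.02 = 480.47 thousand (those not working and not actively searching are outside the labor force — including those who want a job but have given up searching).
Civilian working-age population = 1,005.07 + 480.47 = 1,485.54 thousand.
Unemployment rate = 29.70 / 1,005.07 = 2.96%.
Labor force participation rate = 1,005.07 / 1,485.54 = 67.66%.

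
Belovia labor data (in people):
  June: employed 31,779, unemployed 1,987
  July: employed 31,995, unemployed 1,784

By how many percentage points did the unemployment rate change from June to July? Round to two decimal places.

The unemployment rate changed by −0.60 percentage points.

June: labor force = 31,779 + 1,987 = 33,766; u = 1,987/33,766 = 5.88%.
July: labor force = 31,995 + 1,784 = 33,779; u = 1,784/33,779 = 5.28%.
Change = 5.28% − 5.88% = −0.60 pp.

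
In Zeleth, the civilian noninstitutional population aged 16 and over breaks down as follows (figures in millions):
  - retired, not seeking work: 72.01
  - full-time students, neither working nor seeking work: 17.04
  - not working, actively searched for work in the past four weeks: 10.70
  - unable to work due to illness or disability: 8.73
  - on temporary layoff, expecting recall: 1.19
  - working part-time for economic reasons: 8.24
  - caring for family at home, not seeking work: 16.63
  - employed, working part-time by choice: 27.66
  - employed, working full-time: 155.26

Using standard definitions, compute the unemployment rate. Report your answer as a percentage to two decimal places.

Unemployment rate ≈ 5.86%.

Employed = 8.24 + 27.66 + 155.26 = 191.16 million (anyone who worked, including part-time for economic reasons, counts as employed).
Unemployed = 10.70 + 1.19 = 11.89 million (jobless and actively searching, or on temporary layoff).
Labor force = 191.16 + 11.89 = 203.05 million.
Unemployment rate = 11.89 / 203.05 = 5.86%.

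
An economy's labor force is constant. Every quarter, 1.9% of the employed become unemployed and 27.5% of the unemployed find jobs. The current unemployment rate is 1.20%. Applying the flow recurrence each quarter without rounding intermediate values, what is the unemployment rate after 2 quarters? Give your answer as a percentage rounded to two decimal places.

With a fixed labor force, u_{t+1} = u_t + s·(1−u_t) − f·u_t = u_t·(1−s−f) + s.
Here 1−s−f = 0.706 and s = 0.019.
u_1 = 0.012000 × 0.706 + 0.019 = 0.027472.
u_2 = 0.027472 × 0.706 + 0.019 = 0.038395.

Unemployment rate after two quarters ≈ 3.84%.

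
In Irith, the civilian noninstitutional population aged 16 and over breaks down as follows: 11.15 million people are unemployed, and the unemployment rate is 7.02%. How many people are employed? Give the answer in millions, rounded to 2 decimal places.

Labor force = U / u = 11.15 / 0.0702 ≈ 158.83 million.
Employed = labor force − unemployed = 158.83 − 11.15 = 147.68 million.

About 147.68 million are employed.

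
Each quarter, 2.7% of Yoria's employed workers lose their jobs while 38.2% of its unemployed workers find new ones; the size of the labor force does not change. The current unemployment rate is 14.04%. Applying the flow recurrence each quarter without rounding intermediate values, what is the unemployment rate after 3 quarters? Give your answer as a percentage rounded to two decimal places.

Unemployment rate after three quarters ≈ 8.14%.

With a fixed labor force, u_{t+1} = u_t + s·(1−u_t) − f·u_t = u_t·(1−s−f) + s.
Here 1−s−f = 0.591 and s = 0.027.
u_1 = 0.140400 × 0.591 + 0.027 = 0.109976.
u_2 = 0.109976 × 0.591 + 0.027 = 0.091996.
u_3 = 0.091996 × 0.591 + 0.027 = 0.081370.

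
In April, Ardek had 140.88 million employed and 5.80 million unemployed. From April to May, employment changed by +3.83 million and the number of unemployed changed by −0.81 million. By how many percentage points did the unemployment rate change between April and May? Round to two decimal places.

April: labor force = 140.88 + 5.80 = 146.68; u = 5.80/146.68 = 3.95%.
May: labor force = 144.71 + 4.99 = 149.70; u = 4.99/149.70 = 3.33%.
Change = 3.33% − 3.95% = −0.62 pp.

The unemployment rate changed by −0.62 percentage points.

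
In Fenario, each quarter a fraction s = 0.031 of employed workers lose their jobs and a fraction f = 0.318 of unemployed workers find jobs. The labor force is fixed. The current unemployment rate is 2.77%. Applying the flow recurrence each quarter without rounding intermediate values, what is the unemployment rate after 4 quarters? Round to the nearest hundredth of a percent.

Unemployment rate after four quarters ≈ 7.78%.

With a fixed labor force, u_{t+1} = u_t + s·(1−u_t) − f·u_t = u_t·(1−s−f) + s.
Here 1−s−f = 0.651 and s = 0.031.
u_1 = 0.027700 × 0.651 + 0.031 = 0.049033.
u_2 = 0.049033 × 0.651 + 0.031 = 0.062920.
u_3 = 0.062920 × 0.651 + 0.031 = 0.071961.
u_4 = 0.071961 × 0.651 + 0.031 = 0.077847.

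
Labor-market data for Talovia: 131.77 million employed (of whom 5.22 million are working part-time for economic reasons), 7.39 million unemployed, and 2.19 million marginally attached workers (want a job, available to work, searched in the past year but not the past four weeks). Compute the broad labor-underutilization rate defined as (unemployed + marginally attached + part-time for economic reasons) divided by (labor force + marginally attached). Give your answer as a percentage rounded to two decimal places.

Labor force = 131.77 + 7.39 = 139.16 million.
Numerator = 7.39 + 2.19 + 5.22 = 14.80 million.
Denominator = 139.16 + 2.19 = 141.35 million.
Broad rate = 14.80 / 141.35 = 10.47%.

Broad underutilization rate ≈ 10.47%.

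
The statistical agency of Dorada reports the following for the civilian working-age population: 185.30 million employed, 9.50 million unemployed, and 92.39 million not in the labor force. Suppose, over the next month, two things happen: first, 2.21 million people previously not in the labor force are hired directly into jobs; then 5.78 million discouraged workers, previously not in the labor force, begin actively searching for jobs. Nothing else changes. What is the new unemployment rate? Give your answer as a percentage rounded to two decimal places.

New unemployment rate ≈ 7.53%.

Initially, labor force = 185.30 + 9.50 = 194.80 million, so u = 9.50/194.80 = 4.88%.
After the first change, employed and labor force both rise by 2.21; unemployed unchanged → E = 187.51, U = 9.50, labor force = 197.01 million.
After the second change, unemployed and labor force both rise by 5.78 → E = 187.51, U = 15.28, labor force = 202.79 million.
New unemployment rate = 15.28 / 202.79 = 7.53%.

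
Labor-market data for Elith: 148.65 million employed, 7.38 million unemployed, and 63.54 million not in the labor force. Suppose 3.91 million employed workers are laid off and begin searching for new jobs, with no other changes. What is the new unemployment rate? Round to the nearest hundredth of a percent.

Initially, labor force = 148.65 + 7.38 = 156.03 million, so u = 7.38/156.03 = 4.73%.
After the change, employed falls and unemployed rises by 3.91; labor force unchanged → E = 144.74, U = 11.29, labor force = 156.03 million.
New unemployment rate = 11.29 / 156.03 = 7.24%.

New unemployment rate ≈ 7.24%.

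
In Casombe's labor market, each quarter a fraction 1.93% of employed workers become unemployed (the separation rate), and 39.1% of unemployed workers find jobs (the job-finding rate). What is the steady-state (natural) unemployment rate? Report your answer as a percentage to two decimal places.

Steady-state unemployment rate ≈ 4.70%.

At steady state the flows balance: s·E = f·U, so U/(E+U) = s/(s+f).
u* = 1.93 / (1.93 + 39.1) = 1.93 / 41.03 = 4.70%.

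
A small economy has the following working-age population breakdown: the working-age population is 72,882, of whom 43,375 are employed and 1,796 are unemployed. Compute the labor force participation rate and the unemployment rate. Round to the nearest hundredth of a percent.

Labor force = employed + unemployed = 43,375 + 1,796 = 45,171.
Unemployment rate = 1,796 / 45,171 = 3.98%.
Labor force participation rate = 45,171 / 72,882 = 61.98%.

Labor force participation rate ≈ 61.98%; unemployment rate ≈ 3.98%.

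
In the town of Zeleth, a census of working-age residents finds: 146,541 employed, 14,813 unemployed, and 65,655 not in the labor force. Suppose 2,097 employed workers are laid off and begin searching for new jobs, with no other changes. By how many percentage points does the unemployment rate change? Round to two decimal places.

The unemployment rate changes by +1.30 percentage points.

Initially, labor force = 146,541 + 14,813 = 161,354, so u = 14,813/161,354 = 9.18%.
After the change, employed falls and unemployed rises by 2,097; labor force unchanged → E = 144,444, U = 16,910, labor force = 161,354.
New unemployment rate = 16,910 / 161,354 = 10.48%.
Change = 10.48% − 9.18% = +1.30 percentage points.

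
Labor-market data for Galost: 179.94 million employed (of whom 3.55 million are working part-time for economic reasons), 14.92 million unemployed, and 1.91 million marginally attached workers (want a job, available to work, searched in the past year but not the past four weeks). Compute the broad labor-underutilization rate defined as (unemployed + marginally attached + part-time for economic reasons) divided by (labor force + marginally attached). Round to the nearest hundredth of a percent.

Labor force = 179.94 + 14.92 = 194.86 million.
Numerator = 14.92 + 1.91 + 3.55 = 20.38 million.
Denominator = 194.86 + 1.91 = 196.77 million.
Broad rate = 20.38 / 196.77 = 10.36%.

Broad underutilization rate ≈ 10.36%.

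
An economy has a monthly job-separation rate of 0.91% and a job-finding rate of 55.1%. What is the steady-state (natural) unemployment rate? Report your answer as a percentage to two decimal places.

At steady state the flows balance: s·E = f·U, so U/(E+U) = s/(s+f).
u* = 0.91 / (0.91 + 55.1) = 0.91 / 56.01 = 1.62%.

Steady-state unemployment rate ≈ 1.62%.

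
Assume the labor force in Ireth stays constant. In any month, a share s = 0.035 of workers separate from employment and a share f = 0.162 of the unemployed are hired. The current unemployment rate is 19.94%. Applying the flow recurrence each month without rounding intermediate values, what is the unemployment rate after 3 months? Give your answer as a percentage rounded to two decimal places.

Unemployment rate after three months ≈ 18.89%.

With a fixed labor force, u_{t+1} = u_t + s·(1−u_t) − f·u_t = u_t·(1−s−f) + s.
Here 1−s−f = 0.803 and s = 0.035.
u_1 = 0.199400 × 0.803 + 0.035 = 0.195118.
u_2 = 0.195118 × 0.803 + 0.035 = 0.191680.
u_3 = 0.191680 × 0.803 + 0.035 = 0.188919.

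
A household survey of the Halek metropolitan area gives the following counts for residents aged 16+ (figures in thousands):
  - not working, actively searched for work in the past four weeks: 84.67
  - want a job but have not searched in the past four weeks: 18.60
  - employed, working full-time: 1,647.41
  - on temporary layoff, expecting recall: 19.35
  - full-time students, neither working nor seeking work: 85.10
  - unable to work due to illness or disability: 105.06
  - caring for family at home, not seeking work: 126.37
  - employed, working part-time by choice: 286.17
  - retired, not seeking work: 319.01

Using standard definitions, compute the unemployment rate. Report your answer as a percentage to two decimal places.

Unemployment rate ≈ 5.11%.

Employed = 1,647.41 + 286.17 = 1,933.58 thousand.
Unemployed = 84.67 + 19.35 = 104.02 thousand (jobless and actively searching, or on temporary layoff).
Labor force = 1,933.58 + 104.02 = 2,037.60 thousand.
Unemployment rate = 104.02 / 2,037.60 = 5.11%.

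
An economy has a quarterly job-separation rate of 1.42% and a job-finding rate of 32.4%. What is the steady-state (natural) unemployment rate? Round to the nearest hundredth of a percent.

Steady-state unemployment rate ≈ 4.20%.

At steady state the flows balance: s·E = f·U, so U/(E+U) = s/(s+f).
u* = 1.42 / (1.42 + 32.4) = 1.42 / 33.82 = 4.20%.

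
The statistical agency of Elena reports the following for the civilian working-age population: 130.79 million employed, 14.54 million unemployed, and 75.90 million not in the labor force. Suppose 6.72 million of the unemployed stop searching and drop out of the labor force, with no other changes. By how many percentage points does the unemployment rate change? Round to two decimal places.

The unemployment rate changes by −4.36 percentage points.

Initially, labor force = 130.79 + 14.54 = 145.33 million, so u = 14.54/145.33 = 10.00%.
After the change, unemployed and labor force both fall by 6.72 → E = 130.79, U = 7.82, labor force = 138.61 million.
New unemployment rate = 7.82 / 138.61 = 5.64%.
Change = 5.64% − 10.00% = −4.36 percentage points.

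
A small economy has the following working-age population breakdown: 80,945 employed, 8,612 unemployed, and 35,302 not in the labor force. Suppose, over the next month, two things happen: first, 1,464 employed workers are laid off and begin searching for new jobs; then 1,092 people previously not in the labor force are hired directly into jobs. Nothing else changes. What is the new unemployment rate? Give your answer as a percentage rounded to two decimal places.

Initially, labor force = 80,945 + 8,612 = 89,557, so u = 8,612/89,557 = 9.62%.
After the first change, employed falls and unemployed rises by 1,464; labor force unchanged → E = 79,481, U = 10,076, labor force = 89,557.
After the second change, employed and labor force both rise by 1,092; unemployed unchanged → E = 80,573, U = 10,076, labor force = 90,649.
New unemployment rate = 10,076 / 90,649 = 11.12%.

New unemployment rate ≈ 11.12%.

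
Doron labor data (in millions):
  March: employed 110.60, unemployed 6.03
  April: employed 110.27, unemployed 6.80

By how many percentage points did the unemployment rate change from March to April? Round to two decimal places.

March: labor force = 110.60 + 6.03 = 116.63; u = 6.03/116.63 = 5.17%.
April: labor force = 110.27 + 6.80 = 117.07; u = 6.80/117.07 = 5.81%.
Change = 5.81% − 5.17% = +0.64 pp.

The unemployment rate changed by +0.64 percentage points.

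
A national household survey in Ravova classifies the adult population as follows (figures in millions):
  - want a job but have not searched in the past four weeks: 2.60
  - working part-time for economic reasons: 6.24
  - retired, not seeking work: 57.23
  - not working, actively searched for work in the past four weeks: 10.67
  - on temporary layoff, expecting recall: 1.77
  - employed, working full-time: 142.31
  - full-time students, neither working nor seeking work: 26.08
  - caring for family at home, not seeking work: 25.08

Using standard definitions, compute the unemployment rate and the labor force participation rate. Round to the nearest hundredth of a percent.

Unemployment rate ≈ 7.73%; labor force participation rate ≈ 59.19%.

Employed = 6.24 + 142.31 = 148.55 million (anyone who worked, including part-time for economic reasons, counts as employed).
Unemployed = 10.67 + 1.77 = 12.44 million (jobless and actively searching, or on temporary layoff).
Labor force = 148.55 + 12.44 = 160.99 million.
Not in labor force = 2.60 + 57.23 + 26.08 + 25.08 = 110.99 million (those not working and not actively searching are outside the labor force — including those who want a job but have given up searching).
Civilian working-age population = 160.99 + 110.99 = 271.98 million.
Unemployment rate = 12.44 / 160.99 = 7.73%.
Labor force participation rate = 160.99 / 271.98 = 59.19%.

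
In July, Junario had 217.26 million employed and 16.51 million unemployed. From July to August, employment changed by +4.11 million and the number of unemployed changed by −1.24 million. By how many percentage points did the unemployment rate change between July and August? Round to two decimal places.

The unemployment rate changed by −0.61 percentage points.

July: labor force = 217.26 + 16.51 = 233.77; u = 16.51/233.77 = 7.06%.
August: labor force = 221.37 + 15.27 = 236.64; u = 15.27/236.64 = 6.45%.
Change = 6.45% − 7.06% = −0.61 pp.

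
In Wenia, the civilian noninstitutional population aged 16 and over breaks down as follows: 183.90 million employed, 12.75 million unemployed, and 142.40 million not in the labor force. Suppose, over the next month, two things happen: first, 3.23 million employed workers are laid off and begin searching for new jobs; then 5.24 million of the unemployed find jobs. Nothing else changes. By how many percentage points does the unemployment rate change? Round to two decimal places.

Initially, labor force = 183.90 + 12.75 = 196.65 million, so u = 12.75/196.65 = 6.48%.
After the first change, employed falls and unemployed rises by 3.23; labor force unchanged → E = 180.67, U = 15.98, labor force = 196.65 million.
After the second change, unemployed falls and employed rises by 5.24; labor force unchanged → E = 185.91, U = 10.74, labor force = 196.65 million.
New unemployment rate = 10.74 / 196.65 = 5.46%.
Change = 5.46% − 6.48% = −1.02 percentage points.

The unemployment rate changes by −1.02 percentage points.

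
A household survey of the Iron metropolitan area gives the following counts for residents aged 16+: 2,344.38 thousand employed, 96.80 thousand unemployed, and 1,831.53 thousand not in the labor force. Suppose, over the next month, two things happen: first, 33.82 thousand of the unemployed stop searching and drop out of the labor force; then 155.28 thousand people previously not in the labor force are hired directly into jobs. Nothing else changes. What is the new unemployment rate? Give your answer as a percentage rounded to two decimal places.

Initially, labor force = 2,344.38 + 96.80 = 2,441.18 thousand, so u = 96.80/2,441.18 = 3.97%.
After the first change, unemployed and labor force both fall by 33.82 → E = 2,344.38, U = 62.98, labor force = 2,407.36 thousand.
After the second change, employed and labor force both rise by 155.28; unemployed unchanged → E = 2,499.66, U = 62.98, labor force = 2,562.64 thousand.
New unemployment rate = 62.98 / 2,562.64 = 2.46%.

New unemployment rate ≈ 2.46%.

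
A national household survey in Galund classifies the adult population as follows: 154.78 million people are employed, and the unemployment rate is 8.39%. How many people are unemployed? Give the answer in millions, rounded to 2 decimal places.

About 14.18 million are unemployed.

Let U be the number unemployed. The labor force is E + U, and U/(E+U) = 0.0839.
So U = 0.0839 × 154.78 / (1 − 0.0839) = 12.9860 / 0.9161 ≈ 14.18 million.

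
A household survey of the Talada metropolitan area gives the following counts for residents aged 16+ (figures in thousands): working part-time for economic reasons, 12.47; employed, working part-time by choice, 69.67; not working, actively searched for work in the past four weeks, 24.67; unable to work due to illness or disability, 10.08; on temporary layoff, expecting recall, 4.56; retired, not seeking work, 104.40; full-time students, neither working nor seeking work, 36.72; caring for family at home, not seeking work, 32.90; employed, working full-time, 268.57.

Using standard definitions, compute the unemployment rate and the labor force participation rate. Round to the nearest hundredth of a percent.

Employed = 12.47 + 69.67 + 268.57 = 350.71 thousand (anyone who worked, including part-time for economic reasons, counts as employed).
Unemployed = 24.67 + 4.56 = 29.23 thousand (jobless and actively searching, or on temporary layoff).
Labor force = 350.71 + 29.23 = 379.94 thousand.
Not in labor force = 10.08 + 104.40 + 36.72 + 32.90 = 184.10 thousand (those not working and not actively searching are outside the labor force).
Civilian working-age population = 379.94 + 184.10 = 564.04 thousand.
Unemployment rate = 29.23 / 379.94 = 7.69%.
Labor force participation rate = 379.94 / 564.04 = 67.36%.

Unemployment rate ≈ 7.69%; labor force participation rate ≈ 67.36%.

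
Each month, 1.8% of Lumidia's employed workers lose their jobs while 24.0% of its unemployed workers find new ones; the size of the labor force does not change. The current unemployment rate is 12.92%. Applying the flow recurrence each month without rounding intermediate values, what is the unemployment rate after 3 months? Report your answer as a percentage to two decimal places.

Unemployment rate after three months ≈ 9.40%.

With a fixed labor force, u_{t+1} = u_t + s·(1−u_t) − f·u_t = u_t·(1−s−f) + s.
Here 1−s−f = 0.742 and s = 0.018.
u_1 = 0.129200 × 0.742 + 0.018 = 0.113866.
u_2 = 0.113866 × 0.742 + 0.018 = 0.102489.
u_3 = 0.102489 × 0.742 + 0.018 = 0.094047.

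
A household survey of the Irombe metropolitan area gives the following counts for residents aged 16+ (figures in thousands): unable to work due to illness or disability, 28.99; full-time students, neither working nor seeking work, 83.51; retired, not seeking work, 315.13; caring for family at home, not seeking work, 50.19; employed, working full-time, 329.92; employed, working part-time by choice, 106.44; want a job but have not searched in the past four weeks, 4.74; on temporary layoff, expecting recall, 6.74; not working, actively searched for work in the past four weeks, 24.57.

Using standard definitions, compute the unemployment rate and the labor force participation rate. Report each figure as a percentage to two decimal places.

Employed = 329.92 + 106.44 = 436.36 thousand.
Unemployed = 6.74 + 24.57 = 31.31 thousand (jobless and actively searching, or on temporary layoff).
Labor force = 436.36 + 31.31 = 467.67 thousand.
Not in labor force = 28.99 + 83.51 + 315.13 + 50.19 + 4.74 = 482.56 thousand (those not working and not actively searching are outside the labor force — including those who want a job but have given up searching).
Civilian working-age population = 467.67 + 482.56 = 950.23 thousand.
Unemployment rate = 31.31 / 467.67 = 6.69%.
Labor force participation rate = 467.67 / 950.23 = 49.22%.

Unemployment rate ≈ 6.69%; labor force participation rate ≈ 49.22%.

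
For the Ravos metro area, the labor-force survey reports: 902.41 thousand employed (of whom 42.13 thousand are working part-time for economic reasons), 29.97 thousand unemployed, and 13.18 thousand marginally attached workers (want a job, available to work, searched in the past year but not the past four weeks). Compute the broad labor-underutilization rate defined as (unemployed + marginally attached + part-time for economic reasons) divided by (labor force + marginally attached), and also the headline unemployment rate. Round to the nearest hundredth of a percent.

Labor force = 902.41 + 29.97 = 932.38 thousand.
Numerator = 29.97 + 13.18 + 42.13 = 85.28 thousand.
Denominator = 932.38 + 13.18 = 945.56 thousand.
Broad rate = 85.28 / 945.56 = 9.02%.
Headline unemployment rate = 29.97 / 932.38 = 3.21%.

Broad underutilization rate ≈ 9.02%; headline unemployment rate ≈ 3.21%.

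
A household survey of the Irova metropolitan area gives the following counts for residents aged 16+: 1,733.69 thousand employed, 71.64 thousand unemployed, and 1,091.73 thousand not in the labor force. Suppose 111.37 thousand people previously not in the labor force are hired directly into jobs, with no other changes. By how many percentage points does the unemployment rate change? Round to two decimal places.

The unemployment rate changes by −0.23 percentage points.

Initially, labor force = 1,733.69 + 71.64 = 1,805.33 thousand, so u = 71.64/1,805.33 = 3.97%.
After the change, employed and labor force both rise by 111.37; unemployed unchanged → E = 1,845.06, U = 71.64, labor force = 1,916.70 thousand.
New unemployment rate = 71.64 / 1,916.70 = 3.74%.
Change = 3.74% − 3.97% = −0.23 percentage points.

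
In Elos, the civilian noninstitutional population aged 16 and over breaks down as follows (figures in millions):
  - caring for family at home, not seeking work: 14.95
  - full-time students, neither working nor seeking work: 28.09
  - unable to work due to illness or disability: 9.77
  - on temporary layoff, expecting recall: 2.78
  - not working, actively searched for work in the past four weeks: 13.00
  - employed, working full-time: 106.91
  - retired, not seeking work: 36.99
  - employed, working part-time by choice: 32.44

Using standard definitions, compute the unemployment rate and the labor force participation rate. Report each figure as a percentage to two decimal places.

Employed = 106.91 + 32.44 = 139.35 million.
Unemployed = 2.78 + 13.00 = 15.78 million (jobless and actively searching, or on temporary layoff).
Labor force = 139.35 + 15.78 = 155.13 million.
Not in labor force = 14.95 + 28.09 + 9.77 + 36.99 = 89.80 million (those not working and not actively searching are outside the labor force).
Civilian working-age population = 155.13 + 89.80 = 244.93 million.
Unemployment rate = 15.78 / 155.13 = 10.17%.
Labor force participation rate = 155.13 / 244.93 = 63.34%.

Unemployment rate ≈ 10.17%; labor force participation rate ≈ 63.34%.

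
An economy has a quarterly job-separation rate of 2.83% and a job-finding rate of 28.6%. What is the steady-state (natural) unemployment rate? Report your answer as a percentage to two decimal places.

At steady state the flows balance: s·E = f·U, so U/(E+U) = s/(s+f).
u* = 2.83 / (2.83 + 28.6) = 2.83 / 31.43 = 9.00%.

Steady-state unemployment rate ≈ 9.00%.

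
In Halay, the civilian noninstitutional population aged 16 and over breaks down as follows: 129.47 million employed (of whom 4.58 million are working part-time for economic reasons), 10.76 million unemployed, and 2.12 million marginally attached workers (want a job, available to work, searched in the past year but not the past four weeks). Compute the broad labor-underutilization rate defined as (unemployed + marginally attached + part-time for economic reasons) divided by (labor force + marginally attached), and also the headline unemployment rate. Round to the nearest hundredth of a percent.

Broad underutilization rate ≈ 12.27%; headline unemployment rate ≈ 7.67%.

Labor force = 129.47 + 10.76 = 140.23 million.
Numerator = 10.76 + 2.12 + 4.58 = 17.46 million.
Denominator = 140.23 + 2.12 = 142.35 million.
Broad rate = 17.46 / 142.35 = 12.27%.
Headline unemployment rate = 10.76 / 140.23 = 7.67%.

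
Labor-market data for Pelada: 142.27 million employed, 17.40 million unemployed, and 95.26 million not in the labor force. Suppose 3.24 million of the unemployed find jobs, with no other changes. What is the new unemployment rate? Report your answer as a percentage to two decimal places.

Initially, labor force = 142.27 + 17.40 = 159.67 million, so u = 17.40/159.67 = 10.90%.
After the change, unemployed falls and employed rises by 3.24; labor force unchanged → E = 145.51, U = 14.16, labor force = 159.67 million.
New unemployment rate = 14.16 / 159.67 = 8.87%.

New unemployment rate ≈ 8.87%.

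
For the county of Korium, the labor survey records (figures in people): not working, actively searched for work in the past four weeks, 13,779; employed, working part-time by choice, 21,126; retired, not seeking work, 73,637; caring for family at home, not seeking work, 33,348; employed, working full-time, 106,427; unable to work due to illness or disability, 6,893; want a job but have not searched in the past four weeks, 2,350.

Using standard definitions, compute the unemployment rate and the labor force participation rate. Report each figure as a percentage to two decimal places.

Unemployment rate ≈ 9.75%; labor force participation rate ≈ 54.87%.

Employed = 21,126 + 106,427 = 127,553.
Unemployed = 13,779.
Labor force = 127,553 + 13,779 = 141,332.
Not in labor force = 73,637 + 33,348 + 6,893 + 2,350 = 116,228 (those not working and not actively searching are outside the labor force — including those who want a job but have given up searching).
Civilian working-age population = 141,332 + 116,228 = 257,560.
Unemployment rate = 13,779 / 141,332 = 9.75%.
Labor force participation rate = 141,332 / 257,560 = 54.87%.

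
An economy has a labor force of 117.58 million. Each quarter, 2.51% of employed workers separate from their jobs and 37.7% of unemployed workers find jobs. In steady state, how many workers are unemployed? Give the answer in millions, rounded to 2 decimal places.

Steady-state unemployment rate u* = s/(s+f) = 2.51/(2.51+37.7) = 0.062422.
Unemployed = u* × labor force = 0.062422 × 117.58 ≈ 7.34 million.

About 7.34 million are unemployed in steady state.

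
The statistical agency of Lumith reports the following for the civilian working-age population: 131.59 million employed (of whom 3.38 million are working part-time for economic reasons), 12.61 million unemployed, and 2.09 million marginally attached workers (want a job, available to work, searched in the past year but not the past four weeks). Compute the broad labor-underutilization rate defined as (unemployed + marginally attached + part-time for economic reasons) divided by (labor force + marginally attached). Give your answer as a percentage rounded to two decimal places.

Broad underutilization rate ≈ 12.36%.

Labor force = 131.59 + 12.61 = 144.20 million.
Numerator = 12.61 + 2.09 + 3.38 = 18.08 million.
Denominator = 144.20 + 2.09 = 146.29 million.
Broad rate = 18.08 / 146.29 = 12.36%.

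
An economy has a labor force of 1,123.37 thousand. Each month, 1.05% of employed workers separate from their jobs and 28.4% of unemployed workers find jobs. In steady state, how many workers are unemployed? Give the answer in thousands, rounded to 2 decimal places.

About 40.05 thousand are unemployed in steady state.

Steady-state unemployment rate u* = s/(s+f) = 1.05/(1.05+28.4) = 0.035654.
Unemployed = u* × labor force = 0.035654 × 1,123.37 ≈ 40.05 thousand.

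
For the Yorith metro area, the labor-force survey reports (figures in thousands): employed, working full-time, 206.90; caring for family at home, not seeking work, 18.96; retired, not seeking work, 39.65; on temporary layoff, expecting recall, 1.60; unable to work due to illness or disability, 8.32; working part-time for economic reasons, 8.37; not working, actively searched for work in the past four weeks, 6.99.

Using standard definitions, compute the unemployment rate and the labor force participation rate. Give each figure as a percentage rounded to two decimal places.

Unemployment rate ≈ 3.84%; labor force participation rate ≈ 76.98%.

Employed = 206.90 + 8.37 = 215.27 thousand (anyone who worked, including part-time for economic reasons, counts as employed).
Unemployed = 1.60 + 6.99 = 8.59 thousand (jobless and actively searching, or on temporary layoff).
Labor force = 215.27 + 8.59 = 223.86 thousand.
Not in labor force = 18.96 + 39.65 + 8.32 = 66.93 thousand (those not working and not actively searching are outside the labor force).
Civilian working-age population = 223.86 + 66.93 = 290.79 thousand.
Unemployment rate = 8.59 / 223.86 = 3.84%.
Labor force participation rate = 223.86 / 290.79 = 76.98%.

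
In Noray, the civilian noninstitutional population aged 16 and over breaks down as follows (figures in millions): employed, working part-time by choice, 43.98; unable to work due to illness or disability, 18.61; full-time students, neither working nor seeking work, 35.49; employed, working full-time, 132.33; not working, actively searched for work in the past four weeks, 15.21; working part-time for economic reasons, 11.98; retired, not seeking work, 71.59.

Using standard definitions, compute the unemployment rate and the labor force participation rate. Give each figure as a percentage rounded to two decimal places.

Employed = 43.98 + 132.33 + 11.98 = 188.29 million (anyone who worked, including part-time for economic reasons, counts as employed).
Unemployed = 15.21 million.
Labor force = 188.29 + 15.21 = 203.50 million.
Not in labor force = 18.61 + 35.49 + 71.59 = 125.69 million (those not working and not actively searching are outside the labor force).
Civilian working-age population = 203.50 + 125.69 = 329.19 million.
Unemployment rate = 15.21 / 203.50 = 7.47%.
Labor force participation rate = 203.50 / 329.19 = 61.82%.

Unemployment rate ≈ 7.47%; labor force participation rate ≈ 61.82%.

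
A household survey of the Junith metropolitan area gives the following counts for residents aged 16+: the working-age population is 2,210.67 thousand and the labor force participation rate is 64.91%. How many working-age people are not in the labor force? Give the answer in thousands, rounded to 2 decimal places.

Share not in the labor force = 1 − 0.6491 = 0.3509.
Not in labor force = 0.3509 × 2,210.67 ≈ 775.72 thousand.

About 775.72 thousand are not in the labor force.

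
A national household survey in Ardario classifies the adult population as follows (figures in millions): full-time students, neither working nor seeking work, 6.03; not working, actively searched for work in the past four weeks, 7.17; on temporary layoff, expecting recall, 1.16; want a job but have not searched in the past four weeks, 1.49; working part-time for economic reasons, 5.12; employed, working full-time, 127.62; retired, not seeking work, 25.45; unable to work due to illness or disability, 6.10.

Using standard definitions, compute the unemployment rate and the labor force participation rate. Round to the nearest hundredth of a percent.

Unemployment rate ≈ 5.90%; labor force participation rate ≈ 78.31%.

Employed = 5.12 + 127.62 = 132.74 million (anyone who worked, including part-time for economic reasons, counts as employed).
Unemployed = 7.17 + 1.16 = 8.33 million (jobless and actively searching, or on temporary layoff).
Labor force = 132.74 + 8.33 = 141.07 million.
Not in labor force = 6.03 + 1.49 + 25.45 + 6.10 = 39.07 million (those not working and not actively searching are outside the labor force — including those who want a job but have given up searching).
Civilian working-age population = 141.07 + 39.07 = 180.14 million.
Unemployment rate = 8.33 / 141.07 = 5.90%.
Labor force participation rate = 141.07 / 180.14 = 78.31%.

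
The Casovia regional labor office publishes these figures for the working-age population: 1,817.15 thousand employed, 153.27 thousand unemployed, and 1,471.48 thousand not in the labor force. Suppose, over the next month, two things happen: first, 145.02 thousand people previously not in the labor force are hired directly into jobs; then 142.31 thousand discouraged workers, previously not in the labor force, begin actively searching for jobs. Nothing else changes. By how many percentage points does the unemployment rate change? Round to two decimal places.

Initially, labor force = 1,817.15 + 153.27 = 1,970.42 thousand, so u = 153.27/1,970.42 = 7.78%.
After the first change, employed and labor force both rise by 145.02; unemployed unchanged → E = 1,962.17, U = 153.27, labor force = 2,115.44 thousand.
After the second change, unemployed and labor force both rise by 142.31 → E = 1,962.17, U = 295.58, labor force = 2,257.75 thousand.
New unemployment rate = 295.58 / 2,257.75 = 13.09%.
Change = 13.09% − 7.78% = +5.31 percentage points.

The unemployment rate changes by +5.31 percentage points.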